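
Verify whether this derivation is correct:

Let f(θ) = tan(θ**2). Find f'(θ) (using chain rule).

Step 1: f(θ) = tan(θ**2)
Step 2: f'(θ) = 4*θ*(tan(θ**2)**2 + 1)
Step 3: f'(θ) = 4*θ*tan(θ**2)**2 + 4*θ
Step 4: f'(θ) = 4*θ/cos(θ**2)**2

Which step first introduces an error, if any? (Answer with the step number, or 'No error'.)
Step 2

Step 2 is incorrect due to a wrong coefficient.
The step shows: 4*θ*(tan(θ**2)**2 + 1)
The correct value should be: 2*θ*(tan(θ**2)**2 + 1)

Explanation: The coefficient 2 was incorrectly written as 4: the term 2*θ*(tan(θ**2)**2 + 1) was incorrectly written as 4*θ*(tan(θ**2)**2 + 1)
The later steps are derived from this incorrect expression, so the error originates in Step 2.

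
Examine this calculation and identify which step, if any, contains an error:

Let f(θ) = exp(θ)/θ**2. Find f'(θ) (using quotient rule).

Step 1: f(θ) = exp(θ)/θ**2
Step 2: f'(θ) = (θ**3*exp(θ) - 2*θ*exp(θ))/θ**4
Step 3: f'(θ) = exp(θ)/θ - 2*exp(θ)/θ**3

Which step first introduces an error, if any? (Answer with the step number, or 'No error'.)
Step 2

Step 2 is incorrect due to a wrong exponent.
The step shows: (θ**3*exp(θ) - 2*θ*exp(θ))/θ**4
The correct value should be: (θ**2*exp(θ) - 2*θ*exp(θ))/θ**4

Explanation: The exponent 2 on θ was incorrectly written as 3: the term (θ**2*exp(θ) - 2*θ*exp(θ))/θ**4 was incorrectly written as (θ**3*exp(θ) - 2*θ*exp(θ))/θ**4
The later steps are derived from this incorrect expression, so the error originates in Step 2.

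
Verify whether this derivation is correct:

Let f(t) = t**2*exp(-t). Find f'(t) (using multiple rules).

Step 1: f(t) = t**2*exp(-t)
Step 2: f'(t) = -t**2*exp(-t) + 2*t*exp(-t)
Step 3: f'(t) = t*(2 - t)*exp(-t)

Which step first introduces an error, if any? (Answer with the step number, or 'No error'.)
No error

All steps in this derivation are correct.
The final answer f'(t) = t*(2 - t)*exp(-t) is valid.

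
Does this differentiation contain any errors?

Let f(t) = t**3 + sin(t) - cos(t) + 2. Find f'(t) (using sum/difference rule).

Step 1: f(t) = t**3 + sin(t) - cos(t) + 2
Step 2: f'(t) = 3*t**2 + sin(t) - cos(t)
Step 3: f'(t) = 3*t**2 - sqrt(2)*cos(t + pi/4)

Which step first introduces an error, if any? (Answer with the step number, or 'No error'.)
Step 2

Step 2 is incorrect due to a sign flip.
The step shows: 3*t**2 + sin(t) - cos(t)
The correct value should be: 3*t**2 + sin(t) + cos(t)

Explanation: The sign of one term was flipped: the term cos(t) was incorrectly written as -cos(t)
The later steps are derived from this incorrect expression, so the error originates in Step 2.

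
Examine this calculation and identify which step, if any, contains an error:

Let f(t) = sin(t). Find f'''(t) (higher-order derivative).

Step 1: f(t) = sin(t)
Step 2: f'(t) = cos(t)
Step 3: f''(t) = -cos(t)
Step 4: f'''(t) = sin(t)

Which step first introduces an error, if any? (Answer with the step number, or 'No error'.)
Step 3

Step 3 is incorrect due to a wrong trig function.
The step shows: -cos(t)
The correct value should be: -sin(t)

Explanation: sin(t) was incorrectly written as cos(t): the term -sin(t) was incorrectly written as -cos(t)
The later steps are derived from this incorrect expression, so the error originates in Step 3.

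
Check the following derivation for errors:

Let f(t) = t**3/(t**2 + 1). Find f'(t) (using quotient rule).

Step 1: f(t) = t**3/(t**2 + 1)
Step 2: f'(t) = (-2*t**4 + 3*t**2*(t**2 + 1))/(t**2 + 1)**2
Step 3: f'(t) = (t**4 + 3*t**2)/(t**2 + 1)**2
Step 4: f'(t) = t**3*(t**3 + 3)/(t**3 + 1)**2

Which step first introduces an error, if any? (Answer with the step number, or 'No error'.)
Step 4

Step 4 is incorrect due to a wrong exponent.
The step shows: t**3*(t**3 + 3)/(t**3 + 1)**2
The correct value should be: t**2*(t**2 + 3)/(t**2 + 1)**2

Explanation: The exponent 2 on t was incorrectly written as 3: the term t**2*(t**2 + 3)/(t**2 + 1)**2 was incorrectly written as t**3*(t**3 + 3)/(t**3 + 1)**2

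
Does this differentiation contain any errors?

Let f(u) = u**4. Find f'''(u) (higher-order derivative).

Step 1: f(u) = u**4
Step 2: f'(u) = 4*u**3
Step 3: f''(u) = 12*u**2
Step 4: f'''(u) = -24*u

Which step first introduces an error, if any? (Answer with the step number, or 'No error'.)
Step 4

Step 4 is incorrect due to a sign flip.
The step shows: -24*u
The correct value should be: 24*u

Explanation: The sign of the whole expression was flipped: the term 24*u was incorrectly written as -24*u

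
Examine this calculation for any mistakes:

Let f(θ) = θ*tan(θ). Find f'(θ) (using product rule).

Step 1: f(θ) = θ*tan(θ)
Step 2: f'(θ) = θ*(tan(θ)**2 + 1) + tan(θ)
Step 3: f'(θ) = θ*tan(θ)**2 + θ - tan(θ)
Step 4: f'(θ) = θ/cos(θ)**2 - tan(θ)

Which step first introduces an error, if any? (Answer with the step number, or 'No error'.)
Step 3

Step 3 is incorrect due to a sign flip.
The step shows: θ*tan(θ)**2 + θ - tan(θ)
The correct value should be: θ*tan(θ)**2 + θ + tan(θ)

Explanation: The sign of one term was flipped: the term tan(θ) was incorrectly written as -tan(θ)
The later steps are derived from this incorrect expression, so the error originates in Step 3.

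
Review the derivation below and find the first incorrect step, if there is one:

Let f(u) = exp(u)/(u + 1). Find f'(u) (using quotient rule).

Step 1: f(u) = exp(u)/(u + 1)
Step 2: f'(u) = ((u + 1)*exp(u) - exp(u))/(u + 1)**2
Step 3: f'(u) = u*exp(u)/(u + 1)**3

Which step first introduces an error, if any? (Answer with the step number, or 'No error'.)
Step 3

Step 3 is incorrect due to a wrong exponent.
The step shows: u*exp(u)/(u + 1)**3
The correct value should be: u*exp(u)/(u + 1)**2

Explanation: The exponent -2 on u + 1 was incorrectly written as -3: the term u*exp(u)/(u + 1)**2 was incorrectly written as u*exp(u)/(u + 1)**3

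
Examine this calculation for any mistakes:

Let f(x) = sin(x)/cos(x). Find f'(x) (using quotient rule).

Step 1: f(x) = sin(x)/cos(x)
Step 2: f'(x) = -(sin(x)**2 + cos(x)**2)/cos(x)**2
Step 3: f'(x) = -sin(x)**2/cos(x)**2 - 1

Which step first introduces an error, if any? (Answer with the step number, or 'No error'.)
Step 2

Step 2 is incorrect due to a sign flip.
The step shows: -(sin(x)**2 + cos(x)**2)/cos(x)**2
The correct value should be: (sin(x)**2 + cos(x)**2)/cos(x)**2

Explanation: The sign of the whole expression was flipped: the term (sin(x)**2 + cos(x)**2)/cos(x)**2 was incorrectly written as -(sin(x)**2 + cos(x)**2)/cos(x)**2
The later steps are derived from this incorrect expression, so the error originates in Step 2.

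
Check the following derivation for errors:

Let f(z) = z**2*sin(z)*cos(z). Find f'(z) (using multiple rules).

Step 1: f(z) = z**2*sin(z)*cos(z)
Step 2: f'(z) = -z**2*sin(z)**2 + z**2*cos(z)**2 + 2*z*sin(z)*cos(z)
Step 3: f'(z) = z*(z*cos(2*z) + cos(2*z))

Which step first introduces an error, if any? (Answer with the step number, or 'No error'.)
Step 3

Step 3 is incorrect due to a wrong trig function.
The step shows: z*(z*cos(2*z) + cos(2*z))
The correct value should be: z*(z*cos(2*z) + sin(2*z))

Explanation: sin(2*z) was incorrectly written as cos(2*z): the term z*(z*cos(2*z) + sin(2*z)) was incorrectly written as z*(z*cos(2*z) + cos(2*z))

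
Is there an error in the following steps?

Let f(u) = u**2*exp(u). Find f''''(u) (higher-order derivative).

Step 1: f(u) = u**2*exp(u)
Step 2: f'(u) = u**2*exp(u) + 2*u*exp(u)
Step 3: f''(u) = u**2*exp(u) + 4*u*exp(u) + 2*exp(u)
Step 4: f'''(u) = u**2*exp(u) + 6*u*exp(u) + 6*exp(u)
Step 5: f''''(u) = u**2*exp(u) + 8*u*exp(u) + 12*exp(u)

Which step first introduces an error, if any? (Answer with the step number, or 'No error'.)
No error

All steps in this derivation are correct.
The final answer f''''(u) = u**2*exp(u) + 8*u*exp(u) + 12*exp(u) is valid.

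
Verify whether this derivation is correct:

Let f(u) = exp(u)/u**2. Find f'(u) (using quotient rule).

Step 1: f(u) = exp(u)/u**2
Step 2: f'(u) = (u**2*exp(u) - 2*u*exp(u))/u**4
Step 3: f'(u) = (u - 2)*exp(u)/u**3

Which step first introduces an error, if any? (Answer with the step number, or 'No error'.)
No error

All steps in this derivation are correct.
The final answer f'(u) = (u - 2)*exp(u)/u**3 is valid.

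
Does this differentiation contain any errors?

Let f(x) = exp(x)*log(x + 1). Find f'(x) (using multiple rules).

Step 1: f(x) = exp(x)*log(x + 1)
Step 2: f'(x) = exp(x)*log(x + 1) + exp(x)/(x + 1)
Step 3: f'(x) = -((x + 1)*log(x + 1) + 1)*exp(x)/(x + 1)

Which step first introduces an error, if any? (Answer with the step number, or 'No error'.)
Step 3

Step 3 is incorrect due to a sign flip.
The step shows: -((x + 1)*log(x + 1) + 1)*exp(x)/(x + 1)
The correct value should be: ((x + 1)*log(x + 1) + 1)*exp(x)/(x + 1)

Explanation: The sign of the whole expression was flipped: the term ((x + 1)*log(x + 1) + 1)*exp(x)/(x + 1) was incorrectly written as -((x + 1)*log(x + 1) + 1)*exp(x)/(x + 1)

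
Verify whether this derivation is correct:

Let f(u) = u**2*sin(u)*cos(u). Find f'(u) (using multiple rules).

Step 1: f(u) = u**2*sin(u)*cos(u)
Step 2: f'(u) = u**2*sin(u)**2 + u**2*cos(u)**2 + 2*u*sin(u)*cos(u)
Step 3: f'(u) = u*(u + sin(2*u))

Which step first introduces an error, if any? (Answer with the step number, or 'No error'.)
Step 2

Step 2 is incorrect due to a sign flip.
The step shows: u**2*sin(u)**2 + u**2*cos(u)**2 + 2*u*sin(u)*cos(u)
The correct value should be: -u**2*sin(u)**2 + u**2*cos(u)**2 + 2*u*sin(u)*cos(u)

Explanation: The sign of one term was flipped: the term -u**2*sin(u)**2 was incorrectly written as u**2*sin(u)**2
The later steps are derived from this incorrect expression, so the error originates in Step 2.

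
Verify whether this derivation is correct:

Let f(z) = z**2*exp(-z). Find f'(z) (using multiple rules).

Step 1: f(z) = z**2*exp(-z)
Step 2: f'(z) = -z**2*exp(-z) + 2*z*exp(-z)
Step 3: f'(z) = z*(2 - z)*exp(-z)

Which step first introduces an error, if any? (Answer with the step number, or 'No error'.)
No error

All steps in this derivation are correct.
The final answer f'(z) = z*(2 - z)*exp(-z) is valid.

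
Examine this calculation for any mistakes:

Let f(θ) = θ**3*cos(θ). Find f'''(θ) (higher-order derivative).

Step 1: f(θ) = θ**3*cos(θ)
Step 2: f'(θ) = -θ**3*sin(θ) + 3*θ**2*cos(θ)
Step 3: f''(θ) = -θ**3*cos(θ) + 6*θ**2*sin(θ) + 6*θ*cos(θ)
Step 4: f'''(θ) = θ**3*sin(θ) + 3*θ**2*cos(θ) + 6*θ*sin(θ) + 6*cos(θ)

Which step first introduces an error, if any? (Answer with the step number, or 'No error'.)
Step 3

Step 3 is incorrect due to a sign flip.
The step shows: -θ**3*cos(θ) + 6*θ**2*sin(θ) + 6*θ*cos(θ)
The correct value should be: -θ**3*cos(θ) - 6*θ**2*sin(θ) + 6*θ*cos(θ)

Explanation: The sign of one term was flipped: the term -6*θ**2*sin(θ) was incorrectly written as 6*θ**2*sin(θ)
The later steps are derived from this incorrect expression, so the error originates in Step 3.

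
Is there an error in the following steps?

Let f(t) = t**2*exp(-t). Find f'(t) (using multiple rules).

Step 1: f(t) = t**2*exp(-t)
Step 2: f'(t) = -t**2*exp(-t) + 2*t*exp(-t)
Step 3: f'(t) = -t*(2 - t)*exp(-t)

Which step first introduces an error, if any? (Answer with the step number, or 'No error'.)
Step 3

Step 3 is incorrect due to a sign flip.
The step shows: -t*(2 - t)*exp(-t)
The correct value should be: t*(2 - t)*exp(-t)

Explanation: The sign of the whole expression was flipped: the term t*(2 - t)*exp(-t) was incorrectly written as -t*(2 - t)*exp(-t)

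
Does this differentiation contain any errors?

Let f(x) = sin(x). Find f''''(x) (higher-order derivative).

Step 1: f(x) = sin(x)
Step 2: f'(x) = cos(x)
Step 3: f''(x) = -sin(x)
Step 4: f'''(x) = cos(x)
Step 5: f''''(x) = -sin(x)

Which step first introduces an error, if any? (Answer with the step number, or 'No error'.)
Step 4

Step 4 is incorrect due to a sign flip.
The step shows: cos(x)
The correct value should be: -cos(x)

Explanation: The sign of the whole expression was flipped: the term -cos(x) was incorrectly written as cos(x)
The later steps are derived from this incorrect expression, so the error originates in Step 4.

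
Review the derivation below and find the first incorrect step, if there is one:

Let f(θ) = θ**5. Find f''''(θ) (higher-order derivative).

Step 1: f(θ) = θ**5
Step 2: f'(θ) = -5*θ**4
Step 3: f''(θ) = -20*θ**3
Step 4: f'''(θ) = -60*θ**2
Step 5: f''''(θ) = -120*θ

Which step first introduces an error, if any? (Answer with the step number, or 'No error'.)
Step 2

Step 2 is incorrect due to a sign flip.
The step shows: -5*θ**4
The correct value should be: 5*θ**4

Explanation: The sign of the whole expression was flipped: the term 5*θ**4 was incorrectly written as -5*θ**4
The later steps are derived from this incorrect expression, so the error originates in Step 2.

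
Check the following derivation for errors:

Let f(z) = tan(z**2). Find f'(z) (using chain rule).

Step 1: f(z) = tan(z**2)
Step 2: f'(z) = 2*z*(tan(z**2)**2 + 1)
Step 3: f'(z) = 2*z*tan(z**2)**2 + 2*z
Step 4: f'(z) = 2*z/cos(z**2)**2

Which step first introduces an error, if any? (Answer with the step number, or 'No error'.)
No error

All steps in this derivation are correct.
The final answer f'(z) = 2*z/cos(z**2)**2 is valid.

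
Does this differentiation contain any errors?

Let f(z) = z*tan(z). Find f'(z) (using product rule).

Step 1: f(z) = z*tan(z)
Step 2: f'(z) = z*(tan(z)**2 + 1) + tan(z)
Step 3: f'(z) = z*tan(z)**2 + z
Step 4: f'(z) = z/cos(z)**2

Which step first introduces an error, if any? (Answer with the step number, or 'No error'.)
Step 3

Step 3 is incorrect due to a dropped term.
The step shows: z*tan(z)**2 + z
The correct value should be: z*tan(z)**2 + z + tan(z)

Explanation: A term was dropped: the term tan(z) was incorrectly omitted
The later steps are derived from this incorrect expression, so the error originates in Step 3.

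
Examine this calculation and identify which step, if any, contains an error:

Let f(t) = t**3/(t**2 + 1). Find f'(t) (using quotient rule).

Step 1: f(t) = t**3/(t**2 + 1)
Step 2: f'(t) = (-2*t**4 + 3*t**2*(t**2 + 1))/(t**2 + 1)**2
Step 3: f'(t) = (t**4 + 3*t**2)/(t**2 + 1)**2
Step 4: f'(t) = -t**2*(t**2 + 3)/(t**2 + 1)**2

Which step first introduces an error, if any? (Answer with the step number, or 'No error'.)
Step 4

Step 4 is incorrect due to a sign flip.
The step shows: -t**2*(t**2 + 3)/(t**2 + 1)**2
The correct value should be: t**2*(t**2 + 3)/(t**2 + 1)**2

Explanation: The sign of the whole expression was flipped: the term t**2*(t**2 + 3)/(t**2 + 1)**2 was incorrectly written as -t**2*(t**2 + 3)/(t**2 + 1)**2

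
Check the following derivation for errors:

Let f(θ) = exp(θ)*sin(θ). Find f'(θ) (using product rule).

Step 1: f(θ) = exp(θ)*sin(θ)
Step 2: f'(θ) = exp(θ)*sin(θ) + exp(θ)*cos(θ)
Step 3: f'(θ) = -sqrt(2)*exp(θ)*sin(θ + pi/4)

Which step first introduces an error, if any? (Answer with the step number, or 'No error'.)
Step 3

Step 3 is incorrect due to a sign flip.
The step shows: -sqrt(2)*exp(θ)*sin(θ + pi/4)
The correct value should be: sqrt(2)*exp(θ)*sin(θ + pi/4)

Explanation: The sign of the whole expression was flipped: the term sqrt(2)*exp(θ)*sin(θ + pi/4) was incorrectly written as -sqrt(2)*exp(θ)*sin(θ + pi/4)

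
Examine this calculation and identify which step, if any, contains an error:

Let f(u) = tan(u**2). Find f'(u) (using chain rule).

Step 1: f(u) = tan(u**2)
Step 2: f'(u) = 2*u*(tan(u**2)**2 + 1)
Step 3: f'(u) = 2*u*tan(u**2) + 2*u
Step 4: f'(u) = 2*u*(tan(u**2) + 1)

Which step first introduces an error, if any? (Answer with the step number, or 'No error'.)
Step 3

Step 3 is incorrect due to a wrong exponent.
The step shows: 2*u*tan(u**2) + 2*u
The correct value should be: 2*u*tan(u**2)**2 + 2*u

Explanation: The exponent 2 on tan(u**2) was incorrectly written as 1: the term 2*u*tan(u**2)**2 was incorrectly written as 2*u*tan(u**2)
The later steps are derived from this incorrect expression, so the error originates in Step 3.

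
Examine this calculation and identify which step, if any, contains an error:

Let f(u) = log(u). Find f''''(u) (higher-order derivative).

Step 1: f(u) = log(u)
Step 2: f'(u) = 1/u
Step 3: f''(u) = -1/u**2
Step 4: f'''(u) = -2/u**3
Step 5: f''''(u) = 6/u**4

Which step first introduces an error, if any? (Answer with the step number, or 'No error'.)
Step 4

Step 4 is incorrect due to a sign flip.
The step shows: -2/u**3
The correct value should be: 2/u**3

Explanation: The sign of the whole expression was flipped: the term 2/u**3 was incorrectly written as -2/u**3
The later steps are derived from this incorrect expression, so the error originates in Step 4.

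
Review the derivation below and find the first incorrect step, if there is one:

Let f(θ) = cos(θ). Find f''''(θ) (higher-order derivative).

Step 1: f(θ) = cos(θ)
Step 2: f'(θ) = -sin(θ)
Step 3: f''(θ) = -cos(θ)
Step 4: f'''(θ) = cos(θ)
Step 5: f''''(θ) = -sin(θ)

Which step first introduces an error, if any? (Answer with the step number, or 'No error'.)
Step 4

Step 4 is incorrect due to a wrong trig function.
The step shows: cos(θ)
The correct value should be: sin(θ)

Explanation: sin(θ) was incorrectly written as cos(θ): the term sin(θ) was incorrectly written as cos(θ)
The later steps are derived from this incorrect expression, so the error originates in Step 4.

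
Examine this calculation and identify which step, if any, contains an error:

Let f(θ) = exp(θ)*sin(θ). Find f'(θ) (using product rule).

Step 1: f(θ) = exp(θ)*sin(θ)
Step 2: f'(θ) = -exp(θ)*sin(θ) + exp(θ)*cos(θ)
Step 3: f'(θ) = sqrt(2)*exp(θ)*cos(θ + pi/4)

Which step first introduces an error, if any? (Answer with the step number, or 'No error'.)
Step 2

Step 2 is incorrect due to a sign flip.
The step shows: -exp(θ)*sin(θ) + exp(θ)*cos(θ)
The correct value should be: exp(θ)*sin(θ) + exp(θ)*cos(θ)

Explanation: The sign of one term was flipped: the term exp(θ)*sin(θ) was incorrectly written as -exp(θ)*sin(θ)
The later steps are derived from this incorrect expression, so the error originates in Step 2.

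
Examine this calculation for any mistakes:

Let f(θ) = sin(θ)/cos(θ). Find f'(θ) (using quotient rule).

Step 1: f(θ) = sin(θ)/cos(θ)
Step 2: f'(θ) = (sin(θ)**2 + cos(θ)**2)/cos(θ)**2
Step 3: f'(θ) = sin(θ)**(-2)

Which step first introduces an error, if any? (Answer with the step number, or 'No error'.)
Step 3

Step 3 is incorrect due to a wrong trig function.
The step shows: sin(θ)**(-2)
The correct value should be: cos(θ)**(-2)

Explanation: cos(θ) was incorrectly written as sin(θ): the term cos(θ)**(-2) was incorrectly written as sin(θ)**(-2)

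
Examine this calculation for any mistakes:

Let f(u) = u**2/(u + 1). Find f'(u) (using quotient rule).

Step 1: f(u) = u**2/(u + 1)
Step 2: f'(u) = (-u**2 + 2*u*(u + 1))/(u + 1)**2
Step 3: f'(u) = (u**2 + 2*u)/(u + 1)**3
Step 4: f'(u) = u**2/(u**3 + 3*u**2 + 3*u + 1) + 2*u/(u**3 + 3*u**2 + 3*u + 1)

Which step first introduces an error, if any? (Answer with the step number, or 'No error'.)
Step 3

Step 3 is incorrect due to a wrong exponent.
The step shows: (u**2 + 2*u)/(u + 1)**3
The correct value should be: (u**2 + 2*u)/(u + 1)**2

Explanation: The exponent -2 on u + 1 was incorrectly written as -3: the term (u**2 + 2*u)/(u + 1)**2 was incorrectly written as (u**2 + 2*u)/(u + 1)**3
The later steps are derived from this incorrect expression, so the error originates in Step 3.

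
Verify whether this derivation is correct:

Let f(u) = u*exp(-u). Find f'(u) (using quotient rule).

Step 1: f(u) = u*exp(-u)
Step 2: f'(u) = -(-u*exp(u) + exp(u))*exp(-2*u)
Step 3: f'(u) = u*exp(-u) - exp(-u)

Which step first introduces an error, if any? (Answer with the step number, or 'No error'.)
Step 2

Step 2 is incorrect due to a sign flip.
The step shows: -(-u*exp(u) + exp(u))*exp(-2*u)
The correct value should be: (-u*exp(u) + exp(u))*exp(-2*u)

Explanation: The sign of the whole expression was flipped: the term (-u*exp(u) + exp(u))*exp(-2*u) was incorrectly written as -(-u*exp(u) + exp(u))*exp(-2*u)
The later steps are derived from this incorrect expression, so the error originates in Step 2.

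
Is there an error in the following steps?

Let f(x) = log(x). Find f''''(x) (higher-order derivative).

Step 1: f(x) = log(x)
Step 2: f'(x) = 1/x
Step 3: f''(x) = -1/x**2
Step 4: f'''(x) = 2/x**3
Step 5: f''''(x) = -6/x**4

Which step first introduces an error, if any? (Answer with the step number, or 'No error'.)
No error

All steps in this derivation are correct.
The final answer f''''(x) = -6/x**4 is valid.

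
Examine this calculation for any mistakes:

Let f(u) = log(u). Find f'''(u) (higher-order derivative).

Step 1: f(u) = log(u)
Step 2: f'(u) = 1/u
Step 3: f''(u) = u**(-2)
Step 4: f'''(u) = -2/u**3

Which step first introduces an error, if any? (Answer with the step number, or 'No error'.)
Step 3

Step 3 is incorrect due to a sign flip.
The step shows: u**(-2)
The correct value should be: -1/u**2

Explanation: The sign of the whole expression was flipped: the term -1/u**2 was incorrectly written as u**(-2)
The later steps are derived from this incorrect expression, so the error originates in Step 3.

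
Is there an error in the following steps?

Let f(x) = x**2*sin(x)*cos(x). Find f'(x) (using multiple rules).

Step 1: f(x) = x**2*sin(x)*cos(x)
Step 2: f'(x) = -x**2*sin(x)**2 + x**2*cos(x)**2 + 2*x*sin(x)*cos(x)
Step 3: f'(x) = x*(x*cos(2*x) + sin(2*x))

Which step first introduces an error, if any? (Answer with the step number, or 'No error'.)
No error

All steps in this derivation are correct.
The final answer f'(x) = x*(x*cos(2*x) + sin(2*x)) is valid.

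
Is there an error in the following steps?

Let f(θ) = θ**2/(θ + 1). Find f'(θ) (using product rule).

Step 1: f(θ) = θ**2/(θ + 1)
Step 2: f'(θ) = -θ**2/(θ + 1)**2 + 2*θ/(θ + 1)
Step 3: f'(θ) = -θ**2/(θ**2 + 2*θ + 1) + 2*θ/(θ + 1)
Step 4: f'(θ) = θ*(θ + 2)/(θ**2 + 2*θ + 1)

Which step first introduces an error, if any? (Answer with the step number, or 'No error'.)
No error

All steps in this derivation are correct.
The final answer f'(θ) = θ*(θ + 2)/(θ**2 + 2*θ + 1) is valid.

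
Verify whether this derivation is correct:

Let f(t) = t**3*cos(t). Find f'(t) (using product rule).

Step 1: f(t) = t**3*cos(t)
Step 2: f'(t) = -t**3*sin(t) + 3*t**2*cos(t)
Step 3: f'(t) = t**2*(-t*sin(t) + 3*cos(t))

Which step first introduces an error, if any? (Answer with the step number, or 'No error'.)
No error

All steps in this derivation are correct.
The final answer f'(t) = t**2*(-t*sin(t) + 3*cos(t)) is valid.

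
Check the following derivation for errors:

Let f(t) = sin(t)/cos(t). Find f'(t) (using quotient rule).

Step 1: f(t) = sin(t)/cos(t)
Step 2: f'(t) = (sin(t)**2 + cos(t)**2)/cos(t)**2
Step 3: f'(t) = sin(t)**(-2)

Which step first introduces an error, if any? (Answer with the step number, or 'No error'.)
Step 3

Step 3 is incorrect due to a wrong trig function.
The step shows: sin(t)**(-2)
The correct value should be: cos(t)**(-2)

Explanation: cos(t) was incorrectly written as sin(t): the term cos(t)**(-2) was incorrectly written as sin(t)**(-2)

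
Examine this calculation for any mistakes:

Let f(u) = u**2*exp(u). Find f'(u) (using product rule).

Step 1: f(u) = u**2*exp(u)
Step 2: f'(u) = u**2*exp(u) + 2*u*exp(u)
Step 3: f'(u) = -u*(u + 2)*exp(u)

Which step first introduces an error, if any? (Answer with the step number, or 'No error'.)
Step 3

Step 3 is incorrect due to a sign flip.
The step shows: -u*(u + 2)*exp(u)
The correct value should be: u*(u + 2)*exp(u)

Explanation: The sign of the whole expression was flipped: the term u*(u + 2)*exp(u) was incorrectly written as -u*(u + 2)*exp(u)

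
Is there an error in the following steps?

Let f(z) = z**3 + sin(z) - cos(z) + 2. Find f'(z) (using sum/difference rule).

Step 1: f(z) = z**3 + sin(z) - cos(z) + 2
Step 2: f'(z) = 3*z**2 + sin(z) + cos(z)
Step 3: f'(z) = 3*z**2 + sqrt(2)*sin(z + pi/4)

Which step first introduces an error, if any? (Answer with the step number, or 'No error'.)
No error

All steps in this derivation are correct.
The final answer f'(z) = 3*z**2 + sqrt(2)*sin(z + pi/4) is valid.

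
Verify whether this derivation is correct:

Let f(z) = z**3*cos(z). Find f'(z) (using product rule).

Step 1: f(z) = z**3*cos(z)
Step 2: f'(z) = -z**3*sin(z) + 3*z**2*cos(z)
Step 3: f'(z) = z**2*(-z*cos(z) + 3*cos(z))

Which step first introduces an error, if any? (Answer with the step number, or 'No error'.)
Step 3

Step 3 is incorrect due to a wrong trig function.
The step shows: z**2*(-z*cos(z) + 3*cos(z))
The correct value should be: z**2*(-z*sin(z) + 3*cos(z))

Explanation: sin(z) was incorrectly written as cos(z): the term z**2*(-z*sin(z) + 3*cos(z)) was incorrectly written as z**2*(-z*cos(z) + 3*cos(z))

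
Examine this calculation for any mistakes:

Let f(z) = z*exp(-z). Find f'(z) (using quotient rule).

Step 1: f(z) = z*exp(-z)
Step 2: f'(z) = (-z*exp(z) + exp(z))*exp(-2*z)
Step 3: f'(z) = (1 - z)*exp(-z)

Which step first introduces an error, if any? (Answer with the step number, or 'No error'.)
No error

All steps in this derivation are correct.
The final answer f'(z) = (1 - z)*exp(-z) is valid.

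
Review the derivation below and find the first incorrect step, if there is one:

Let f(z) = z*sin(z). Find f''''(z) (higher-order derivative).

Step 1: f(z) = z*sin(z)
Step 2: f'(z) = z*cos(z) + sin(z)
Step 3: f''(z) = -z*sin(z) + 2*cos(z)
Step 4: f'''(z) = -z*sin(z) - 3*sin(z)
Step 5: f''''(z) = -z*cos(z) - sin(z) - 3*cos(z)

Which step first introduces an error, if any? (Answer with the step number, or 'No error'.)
Step 4

Step 4 is incorrect due to a wrong trig function.
The step shows: -z*sin(z) - 3*sin(z)
The correct value should be: -z*cos(z) - 3*sin(z)

Explanation: cos(z) was incorrectly written as sin(z): the term -z*cos(z) was incorrectly written as -z*sin(z)
The later steps are derived from this incorrect expression, so the error originates in Step 4.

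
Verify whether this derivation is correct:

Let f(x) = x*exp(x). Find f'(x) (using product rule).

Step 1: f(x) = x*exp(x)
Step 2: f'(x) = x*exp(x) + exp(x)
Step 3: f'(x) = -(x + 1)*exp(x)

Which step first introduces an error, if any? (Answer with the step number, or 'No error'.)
Step 3

Step 3 is incorrect due to a sign flip.
The step shows: -(x + 1)*exp(x)
The correct value should be: (x + 1)*exp(x)

Explanation: The sign of the whole expression was flipped: the term (x + 1)*exp(x) was incorrectly written as -(x + 1)*exp(x)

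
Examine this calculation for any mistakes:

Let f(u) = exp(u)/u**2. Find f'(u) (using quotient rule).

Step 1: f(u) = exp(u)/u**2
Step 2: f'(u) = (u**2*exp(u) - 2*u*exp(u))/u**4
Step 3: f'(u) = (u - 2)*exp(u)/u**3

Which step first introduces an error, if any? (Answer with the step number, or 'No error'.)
No error

All steps in this derivation are correct.
The final answer f'(u) = (u - 2)*exp(u)/u**3 is valid.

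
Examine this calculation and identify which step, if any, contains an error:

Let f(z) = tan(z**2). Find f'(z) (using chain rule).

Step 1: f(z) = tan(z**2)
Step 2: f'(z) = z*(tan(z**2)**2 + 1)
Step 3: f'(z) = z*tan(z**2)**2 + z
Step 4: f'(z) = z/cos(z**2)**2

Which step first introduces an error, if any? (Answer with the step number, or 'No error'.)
Step 2

Step 2 is incorrect due to a wrong coefficient.
The step shows: z*(tan(z**2)**2 + 1)
The correct value should be: 2*z*(tan(z**2)**2 + 1)

Explanation: The coefficient 2 was incorrectly written as 1: the term 2*z*(tan(z**2)**2 + 1) was incorrectly written as z*(tan(z**2)**2 + 1)
The later steps are derived from this incorrect expression, so the error originates in Step 2.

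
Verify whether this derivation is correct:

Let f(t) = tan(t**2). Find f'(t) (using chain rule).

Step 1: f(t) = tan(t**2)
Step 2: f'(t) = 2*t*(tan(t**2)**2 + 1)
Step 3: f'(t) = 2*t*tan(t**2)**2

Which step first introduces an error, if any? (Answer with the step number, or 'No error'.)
Step 3

Step 3 is incorrect due to a dropped term.
The step shows: 2*t*tan(t**2)**2
The correct value should be: 2*t*tan(t**2)**2 + 2*t

Explanation: A term was dropped: the term 2*t was incorrectly omitted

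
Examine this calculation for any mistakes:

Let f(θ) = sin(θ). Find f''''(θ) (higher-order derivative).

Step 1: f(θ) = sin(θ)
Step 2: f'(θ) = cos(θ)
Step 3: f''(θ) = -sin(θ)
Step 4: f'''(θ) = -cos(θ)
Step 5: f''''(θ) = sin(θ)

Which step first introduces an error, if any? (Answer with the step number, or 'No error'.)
No error

All steps in this derivation are correct.
The final answer f''''(θ) = sin(θ) is valid.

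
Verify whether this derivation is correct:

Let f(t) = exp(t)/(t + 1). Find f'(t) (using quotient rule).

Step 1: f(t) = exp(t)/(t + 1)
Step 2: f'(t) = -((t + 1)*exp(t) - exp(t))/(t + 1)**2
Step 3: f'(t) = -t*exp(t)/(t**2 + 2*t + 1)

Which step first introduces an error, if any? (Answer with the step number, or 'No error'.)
Step 2

Step 2 is incorrect due to a sign flip.
The step shows: -((t + 1)*exp(t) - exp(t))/(t + 1)**2
The correct value should be: ((t + 1)*exp(t) - exp(t))/(t + 1)**2

Explanation: The sign of the whole expression was flipped: the term ((t + 1)*exp(t) - exp(t))/(t + 1)**2 was incorrectly written as -((t + 1)*exp(t) - exp(t))/(t + 1)**2
The later steps are derived from this incorrect expression, so the error originates in Step 2.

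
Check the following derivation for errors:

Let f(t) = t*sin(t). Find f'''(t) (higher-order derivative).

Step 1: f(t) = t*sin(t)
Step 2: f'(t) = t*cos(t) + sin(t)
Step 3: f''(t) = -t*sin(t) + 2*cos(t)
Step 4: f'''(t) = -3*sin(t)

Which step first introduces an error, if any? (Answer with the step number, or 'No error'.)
Step 4

Step 4 is incorrect due to a dropped term.
The step shows: -3*sin(t)
The correct value should be: -t*cos(t) - 3*sin(t)

Explanation: A term was dropped: the term -t*cos(t) was incorrectly omitted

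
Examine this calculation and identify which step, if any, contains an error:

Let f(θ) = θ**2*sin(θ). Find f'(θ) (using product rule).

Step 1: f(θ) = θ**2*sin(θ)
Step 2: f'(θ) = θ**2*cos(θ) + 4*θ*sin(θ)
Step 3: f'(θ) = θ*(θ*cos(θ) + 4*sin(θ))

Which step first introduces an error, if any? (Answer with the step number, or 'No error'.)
Step 2

Step 2 is incorrect due to a wrong coefficient.
The step shows: θ**2*cos(θ) + 4*θ*sin(θ)
The correct value should be: θ**2*cos(θ) + 2*θ*sin(θ)

Explanation: The coefficient 2 was incorrectly written as 4: the term 2*θ*sin(θ) was incorrectly written as 4*θ*sin(θ)
The later steps are derived from this incorrect expression, so the error originates in Step 2.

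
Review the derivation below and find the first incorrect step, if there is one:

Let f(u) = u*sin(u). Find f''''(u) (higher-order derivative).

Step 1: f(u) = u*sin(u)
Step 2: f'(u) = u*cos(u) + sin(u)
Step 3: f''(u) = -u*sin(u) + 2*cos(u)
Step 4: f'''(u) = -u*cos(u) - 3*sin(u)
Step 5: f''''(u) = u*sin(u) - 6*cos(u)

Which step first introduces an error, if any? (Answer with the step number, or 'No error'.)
Step 5

Step 5 is incorrect due to a wrong coefficient.
The step shows: u*sin(u) - 6*cos(u)
The correct value should be: u*sin(u) - 4*cos(u)

Explanation: The coefficient -4 was incorrectly written as -6: the term -4*cos(u) was incorrectly written as -6*cos(u)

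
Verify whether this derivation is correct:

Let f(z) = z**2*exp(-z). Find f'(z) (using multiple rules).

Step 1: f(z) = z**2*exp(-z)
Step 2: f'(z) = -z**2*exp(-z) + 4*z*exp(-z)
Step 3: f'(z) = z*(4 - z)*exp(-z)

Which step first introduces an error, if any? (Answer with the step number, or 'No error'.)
Step 2

Step 2 is incorrect due to a wrong coefficient.
The step shows: -z**2*exp(-z) + 4*z*exp(-z)
The correct value should be: -z**2*exp(-z) + 2*z*exp(-z)

Explanation: The coefficient 2 was incorrectly written as 4: the term 2*z*exp(-z) was incorrectly written as 4*z*exp(-z)
The later steps are derived from this incorrect expression, so the error originates in Step 2.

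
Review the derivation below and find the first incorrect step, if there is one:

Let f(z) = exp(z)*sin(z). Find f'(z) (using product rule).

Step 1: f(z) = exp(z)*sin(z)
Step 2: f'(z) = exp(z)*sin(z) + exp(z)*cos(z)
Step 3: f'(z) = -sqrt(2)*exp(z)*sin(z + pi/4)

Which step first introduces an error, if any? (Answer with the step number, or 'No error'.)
Step 3

Step 3 is incorrect due to a sign flip.
The step shows: -sqrt(2)*exp(z)*sin(z + pi/4)
The correct value should be: sqrt(2)*exp(z)*sin(z + pi/4)

Explanation: The sign of the whole expression was flipped: the term sqrt(2)*exp(z)*sin(z + pi/4) was incorrectly written as -sqrt(2)*exp(z)*sin(z + pi/4)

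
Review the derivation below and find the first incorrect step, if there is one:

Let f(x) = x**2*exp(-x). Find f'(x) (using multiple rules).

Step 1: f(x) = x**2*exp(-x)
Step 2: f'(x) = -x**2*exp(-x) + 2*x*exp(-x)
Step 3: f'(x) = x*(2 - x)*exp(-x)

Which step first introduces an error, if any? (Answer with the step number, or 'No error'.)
No error

All steps in this derivation are correct.
The final answer f'(x) = x*(2 - x)*exp(-x) is valid.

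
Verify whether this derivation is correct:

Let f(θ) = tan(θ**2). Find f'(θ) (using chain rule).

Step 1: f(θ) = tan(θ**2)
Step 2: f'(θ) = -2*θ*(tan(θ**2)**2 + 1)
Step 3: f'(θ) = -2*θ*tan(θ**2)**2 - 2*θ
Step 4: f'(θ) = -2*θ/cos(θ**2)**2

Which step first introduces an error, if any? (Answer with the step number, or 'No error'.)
Step 2

Step 2 is incorrect due to a sign flip.
The step shows: -2*θ*(tan(θ**2)**2 + 1)
The correct value should be: 2*θ*(tan(θ**2)**2 + 1)

Explanation: The sign of the whole expression was flipped: the term 2*θ*(tan(θ**2)**2 + 1) was incorrectly written as -2*θ*(tan(θ**2)**2 + 1)
The later steps are derived from this incorrect expression, so the error originates in Step 2.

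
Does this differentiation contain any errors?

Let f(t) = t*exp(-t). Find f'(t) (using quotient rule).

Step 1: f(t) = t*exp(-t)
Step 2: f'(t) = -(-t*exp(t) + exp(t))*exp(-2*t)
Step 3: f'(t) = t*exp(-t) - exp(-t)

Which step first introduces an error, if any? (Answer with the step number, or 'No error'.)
Step 2

Step 2 is incorrect due to a sign flip.
The step shows: -(-t*exp(t) + exp(t))*exp(-2*t)
The correct value should be: (-t*exp(t) + exp(t))*exp(-2*t)

Explanation: The sign of the whole expression was flipped: the term (-t*exp(t) + exp(t))*exp(-2*t) was incorrectly written as -(-t*exp(t) + exp(t))*exp(-2*t)
The later steps are derived from this incorrect expression, so the error originates in Step 2.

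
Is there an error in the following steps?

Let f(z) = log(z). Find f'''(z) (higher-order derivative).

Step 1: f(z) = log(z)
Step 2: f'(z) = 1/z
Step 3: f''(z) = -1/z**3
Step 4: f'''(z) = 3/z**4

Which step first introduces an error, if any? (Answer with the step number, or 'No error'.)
Step 3

Step 3 is incorrect due to a wrong exponent.
The step shows: -1/z**3
The correct value should be: -1/z**2

Explanation: The exponent -2 on z was incorrectly written as -3: the term -1/z**2 was incorrectly written as -1/z**3
The later steps are derived from this incorrect expression, so the error originates in Step 3.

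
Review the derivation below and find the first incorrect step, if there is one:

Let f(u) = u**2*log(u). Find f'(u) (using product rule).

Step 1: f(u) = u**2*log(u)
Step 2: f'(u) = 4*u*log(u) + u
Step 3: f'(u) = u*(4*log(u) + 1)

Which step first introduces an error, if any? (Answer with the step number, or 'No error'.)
Step 2

Step 2 is incorrect due to a wrong coefficient.
The step shows: 4*u*log(u) + u
The correct value should be: 2*u*log(u) + u

Explanation: The coefficient 2 was incorrectly written as 4: the term 2*u*log(u) was incorrectly written as 4*u*log(u)
The later steps are derived from this incorrect expression, so the error originates in Step 2.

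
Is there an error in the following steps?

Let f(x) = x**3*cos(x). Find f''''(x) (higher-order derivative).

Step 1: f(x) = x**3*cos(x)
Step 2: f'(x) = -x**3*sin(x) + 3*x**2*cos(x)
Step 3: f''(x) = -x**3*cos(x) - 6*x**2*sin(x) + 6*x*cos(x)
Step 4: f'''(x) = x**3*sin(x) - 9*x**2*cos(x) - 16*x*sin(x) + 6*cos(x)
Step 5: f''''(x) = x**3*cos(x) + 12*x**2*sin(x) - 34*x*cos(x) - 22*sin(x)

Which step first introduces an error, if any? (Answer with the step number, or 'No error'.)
Step 4

Step 4 is incorrect due to a wrong coefficient.
The step shows: x**3*sin(x) - 9*x**2*cos(x) - 16*x*sin(x) + 6*cos(x)
The correct value should be: x**3*sin(x) - 9*x**2*cos(x) - 18*x*sin(x) + 6*cos(x)

Explanation: The coefficient -18 was incorrectly written as -16: the term -18*x*sin(x) was incorrectly written as -16*x*sin(x)
The later steps are derived from this incorrect expression, so the error originates in Step 4.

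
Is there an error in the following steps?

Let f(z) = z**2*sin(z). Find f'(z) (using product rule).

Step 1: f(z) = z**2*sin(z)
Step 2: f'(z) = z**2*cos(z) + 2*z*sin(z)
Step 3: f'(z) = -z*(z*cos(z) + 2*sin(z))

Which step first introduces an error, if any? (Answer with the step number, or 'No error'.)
Step 3

Step 3 is incorrect due to a sign flip.
The step shows: -z*(z*cos(z) + 2*sin(z))
The correct value should be: z*(z*cos(z) + 2*sin(z))

Explanation: The sign of the whole expression was flipped: the term z*(z*cos(z) + 2*sin(z)) was incorrectly written as -z*(z*cos(z) + 2*sin(z))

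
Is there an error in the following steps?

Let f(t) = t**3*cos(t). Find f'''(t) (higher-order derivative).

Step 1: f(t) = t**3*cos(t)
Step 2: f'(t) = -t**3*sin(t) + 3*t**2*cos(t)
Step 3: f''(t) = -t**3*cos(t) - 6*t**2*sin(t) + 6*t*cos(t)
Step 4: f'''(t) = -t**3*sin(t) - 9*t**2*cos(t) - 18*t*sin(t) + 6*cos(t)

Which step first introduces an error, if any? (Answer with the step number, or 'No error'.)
Step 4

Step 4 is incorrect due to a sign flip.
The step shows: -t**3*sin(t) - 9*t**2*cos(t) - 18*t*sin(t) + 6*cos(t)
The correct value should be: t**3*sin(t) - 9*t**2*cos(t) - 18*t*sin(t) + 6*cos(t)

Explanation: The sign of one term was flipped: the term t**3*sin(t) was incorrectly written as -t**3*sin(t)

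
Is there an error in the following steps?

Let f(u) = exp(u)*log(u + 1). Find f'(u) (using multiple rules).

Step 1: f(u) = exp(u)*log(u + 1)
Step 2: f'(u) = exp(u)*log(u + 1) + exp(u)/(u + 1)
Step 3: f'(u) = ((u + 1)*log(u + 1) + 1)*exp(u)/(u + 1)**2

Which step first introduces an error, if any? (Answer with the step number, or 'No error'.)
Step 3

Step 3 is incorrect due to a wrong exponent.
The step shows: ((u + 1)*log(u + 1) + 1)*exp(u)/(u + 1)**2
The correct value should be: ((u + 1)*log(u + 1) + 1)*exp(u)/(u + 1)

Explanation: The exponent -1 on u + 1 was incorrectly written as -2: the term ((u + 1)*log(u + 1) + 1)*exp(u)/(u + 1) was incorrectly written as ((u + 1)*log(u + 1) + 1)*exp(u)/(u + 1)**2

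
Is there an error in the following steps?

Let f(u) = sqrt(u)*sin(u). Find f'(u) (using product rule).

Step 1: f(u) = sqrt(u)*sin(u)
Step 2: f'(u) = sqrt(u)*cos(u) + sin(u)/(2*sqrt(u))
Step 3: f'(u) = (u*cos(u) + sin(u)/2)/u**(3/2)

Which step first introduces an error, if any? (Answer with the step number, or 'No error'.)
Step 3

Step 3 is incorrect due to a wrong exponent.
The step shows: (u*cos(u) + sin(u)/2)/u**(3/2)
The correct value should be: (u*cos(u) + sin(u)/2)/sqrt(u)

Explanation: The exponent -1/2 on u was incorrectly written as -3/2: the term (u*cos(u) + sin(u)/2)/sqrt(u) was incorrectly written as (u*cos(u) + sin(u)/2)/u**(3/2)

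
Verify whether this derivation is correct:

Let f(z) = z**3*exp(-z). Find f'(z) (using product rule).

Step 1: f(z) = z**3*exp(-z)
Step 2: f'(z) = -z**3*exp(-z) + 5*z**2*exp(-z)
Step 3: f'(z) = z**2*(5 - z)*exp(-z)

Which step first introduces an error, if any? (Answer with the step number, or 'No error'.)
Step 2

Step 2 is incorrect due to a wrong coefficient.
The step shows: -z**3*exp(-z) + 5*z**2*exp(-z)
The correct value should be: -z**3*exp(-z) + 3*z**2*exp(-z)

Explanation: The coefficient 3 was incorrectly written as 5: the term 3*z**2*exp(-z) was incorrectly written as 5*z**2*exp(-z)
The later steps are derived from this incorrect expression, so the error originates in Step 2.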